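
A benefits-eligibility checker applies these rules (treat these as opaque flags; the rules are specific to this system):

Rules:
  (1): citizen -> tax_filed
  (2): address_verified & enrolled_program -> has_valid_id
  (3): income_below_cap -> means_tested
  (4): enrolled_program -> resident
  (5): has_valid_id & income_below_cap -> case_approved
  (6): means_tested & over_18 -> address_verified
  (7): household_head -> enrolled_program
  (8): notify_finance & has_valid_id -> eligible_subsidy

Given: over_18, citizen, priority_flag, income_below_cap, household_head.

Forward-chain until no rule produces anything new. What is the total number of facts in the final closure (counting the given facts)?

12

Round 1: (1) [citizen -> tax_filed]; (3) [income_below_cap -> means_tested]; (7) [household_head -> enrolled_program]. Adds tax_filed, means_tested, enrolled_program.
Round 2: (4) [enrolled_program -> resident]; (6) [means_tested & over_18 -> address_verified]. Adds resident, address_verified.
Round 3: (2) [address_verified & enrolled_program -> has_valid_id]. Adds has_valid_id.
Round 4: (5) [has_valid_id & income_below_cap -> case_approved]. Adds case_approved.
Closure: {address_verified, case_approved, citizen, enrolled_program, has_valid_id, household_head, income_below_cap, means_tested, over_18, priority_flag, resident, tax_filed} — 12 facts.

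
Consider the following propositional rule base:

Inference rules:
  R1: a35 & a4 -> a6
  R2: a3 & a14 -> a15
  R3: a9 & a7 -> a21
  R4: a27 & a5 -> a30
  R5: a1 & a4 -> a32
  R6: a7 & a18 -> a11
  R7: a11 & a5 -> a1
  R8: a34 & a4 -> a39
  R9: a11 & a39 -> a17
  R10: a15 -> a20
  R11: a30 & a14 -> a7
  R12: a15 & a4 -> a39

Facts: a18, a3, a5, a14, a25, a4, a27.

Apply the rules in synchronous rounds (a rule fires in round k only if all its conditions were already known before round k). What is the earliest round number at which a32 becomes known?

Round 1: R2 [a3 & a14 -> a15]; R4 [a27 & a5 -> a30]. New: a15, a30.
Round 2: R10 [a15 -> a20]; R11 [a30 & a14 -> a7]; R12 [a15 & a4 -> a39]. New: a20, a7, a39.
Round 3: R6 [a7 & a18 -> a11]. New: a11.
Round 4: R7 [a11 & a5 -> a1]; R9 [a11 & a39 -> a17]. New: a1, a17.
Round 5: R5 [a1 & a4 -> a32]. New: a32.
a32 first appears in round 5.

5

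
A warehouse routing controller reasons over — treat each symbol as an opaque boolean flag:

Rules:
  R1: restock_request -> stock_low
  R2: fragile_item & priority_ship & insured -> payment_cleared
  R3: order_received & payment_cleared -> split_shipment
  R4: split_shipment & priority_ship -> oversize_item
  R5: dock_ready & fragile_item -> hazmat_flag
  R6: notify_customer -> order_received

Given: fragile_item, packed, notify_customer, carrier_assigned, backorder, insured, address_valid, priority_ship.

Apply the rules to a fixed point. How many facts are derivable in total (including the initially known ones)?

Round 1: R2 [fragile_item & priority_ship & insured -> payment_cleared]; R6 [notify_customer -> order_received]. New: payment_cleared, order_received.
Round 2: R3 [order_received & payment_cleared -> split_shipment]. New: split_shipment.
Round 3: R4 [split_shipment & priority_ship -> oversize_item]. New: oversize_item.
Closure: {address_valid, backorder, carrier_assigned, fragile_item, insured, notify_customer, order_received, oversize_item, packed, payment_cleared, priority_ship, split_shipment} — 12 facts.

12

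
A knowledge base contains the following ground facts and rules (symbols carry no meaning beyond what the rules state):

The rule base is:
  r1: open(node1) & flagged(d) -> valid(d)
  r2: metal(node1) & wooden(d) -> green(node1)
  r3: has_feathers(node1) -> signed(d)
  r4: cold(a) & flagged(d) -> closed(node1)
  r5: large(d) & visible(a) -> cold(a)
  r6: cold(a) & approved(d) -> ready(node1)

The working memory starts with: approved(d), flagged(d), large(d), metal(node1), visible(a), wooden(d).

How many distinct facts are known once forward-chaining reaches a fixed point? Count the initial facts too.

Round 1: r2 [metal(node1) & wooden(d) -> green(node1)]; r5 [large(d) & visible(a) -> cold(a)]. New: green(node1), cold(a).
Round 2: r4 [cold(a) & flagged(d) -> closed(node1)]; r6 [cold(a) & approved(d) -> ready(node1)]. New: closed(node1), ready(node1).
Closure: {approved(d), closed(node1), cold(a), flagged(d), green(node1), large(d), metal(node1), ready(node1), visible(a), wooden(d)} — 10 facts.

10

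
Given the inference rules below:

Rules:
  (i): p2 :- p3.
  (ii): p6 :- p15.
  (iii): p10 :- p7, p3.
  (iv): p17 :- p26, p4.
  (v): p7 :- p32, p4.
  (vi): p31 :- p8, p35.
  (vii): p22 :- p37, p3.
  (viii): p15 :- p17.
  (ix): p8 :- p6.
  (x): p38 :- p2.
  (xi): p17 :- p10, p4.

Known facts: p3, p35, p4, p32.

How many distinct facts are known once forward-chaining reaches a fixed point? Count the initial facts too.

13

[1] (i) [p2 :- p3.]; (v) [p7 :- p32, p4.]. ⇒ new: p2, p7.
[2] (iii) [p10 :- p7, p3.]; (x) [p38 :- p2.]. ⇒ new: p10, p38.
[3] (xi) [p17 :- p10, p4.]. ⇒ new: p17.
[4] (viii) [p15 :- p17.]. ⇒ new: p15.
[5] (ii) [p6 :- p15.]. ⇒ new: p6.
[6] (ix) [p8 :- p6.]. ⇒ new: p8.
[7] (vi) [p31 :- p8, p35.]. ⇒ new: p31.
Closure: {p10, p15, p17, p2, p3, p31, p32, p35, p38, p4, p6, p7, p8} — 13 facts.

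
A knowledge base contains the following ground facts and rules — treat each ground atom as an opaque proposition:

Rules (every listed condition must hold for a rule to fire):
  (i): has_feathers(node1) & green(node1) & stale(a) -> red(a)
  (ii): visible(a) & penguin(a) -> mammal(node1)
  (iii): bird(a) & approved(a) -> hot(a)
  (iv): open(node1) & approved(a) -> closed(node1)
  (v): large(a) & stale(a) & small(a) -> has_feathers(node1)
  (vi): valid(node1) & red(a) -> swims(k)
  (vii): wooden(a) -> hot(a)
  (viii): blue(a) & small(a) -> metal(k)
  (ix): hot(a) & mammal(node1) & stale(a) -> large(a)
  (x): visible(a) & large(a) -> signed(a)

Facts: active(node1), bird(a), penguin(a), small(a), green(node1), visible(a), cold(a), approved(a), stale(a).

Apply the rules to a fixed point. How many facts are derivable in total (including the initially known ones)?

[1] (ii) [visible(a) & penguin(a) -> mammal(node1)]; (iii) [bird(a) & approved(a) -> hot(a)]. ⇒ new: mammal(node1), hot(a).
[2] (ix) [hot(a) & mammal(node1) & stale(a) -> large(a)]. ⇒ new: large(a).
[3] (v) [large(a) & stale(a) & small(a) -> has_feathers(node1)]; (x) [visible(a) & large(a) -> signed(a)]. ⇒ new: has_feathers(node1), signed(a).
[4] (i) [has_feathers(node1) & green(node1) & stale(a) -> red(a)]. ⇒ new: red(a).
Closure: {active(node1), approved(a), bird(a), cold(a), green(node1), has_feathers(node1), hot(a), large(a), mammal(node1), penguin(a), red(a), signed(a), small(a), stale(a), visible(a)} — 15 facts.

15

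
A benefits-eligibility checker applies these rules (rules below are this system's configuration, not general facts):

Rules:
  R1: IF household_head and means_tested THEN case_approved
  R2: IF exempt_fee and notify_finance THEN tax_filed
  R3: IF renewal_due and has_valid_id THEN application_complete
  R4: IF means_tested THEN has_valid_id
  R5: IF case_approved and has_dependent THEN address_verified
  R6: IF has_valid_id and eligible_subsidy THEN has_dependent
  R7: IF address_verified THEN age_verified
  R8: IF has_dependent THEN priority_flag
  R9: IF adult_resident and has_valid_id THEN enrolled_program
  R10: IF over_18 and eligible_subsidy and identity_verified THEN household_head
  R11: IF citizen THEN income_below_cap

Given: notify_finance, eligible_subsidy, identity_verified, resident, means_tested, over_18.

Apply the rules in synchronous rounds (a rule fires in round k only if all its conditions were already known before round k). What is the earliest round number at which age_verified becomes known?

Round 1: R4 [IF means_tested THEN has_valid_id]; R10 [IF over_18 and eligible_subsidy and identity_verified THEN household_head]. Adds has_valid_id, household_head.
Round 2: R1 [IF household_head and means_tested THEN case_approved]; R6 [IF has_valid_id and eligible_subsidy THEN has_dependent]. Adds case_approved, has_dependent.
Round 3: R5 [IF case_approved and has_dependent THEN address_verified]; R8 [IF has_dependent THEN priority_flag]. Adds address_verified, priority_flag.
Round 4: R7 [IF address_verified THEN age_verified]. Adds age_verified.
age_verified first appears in round 4.

4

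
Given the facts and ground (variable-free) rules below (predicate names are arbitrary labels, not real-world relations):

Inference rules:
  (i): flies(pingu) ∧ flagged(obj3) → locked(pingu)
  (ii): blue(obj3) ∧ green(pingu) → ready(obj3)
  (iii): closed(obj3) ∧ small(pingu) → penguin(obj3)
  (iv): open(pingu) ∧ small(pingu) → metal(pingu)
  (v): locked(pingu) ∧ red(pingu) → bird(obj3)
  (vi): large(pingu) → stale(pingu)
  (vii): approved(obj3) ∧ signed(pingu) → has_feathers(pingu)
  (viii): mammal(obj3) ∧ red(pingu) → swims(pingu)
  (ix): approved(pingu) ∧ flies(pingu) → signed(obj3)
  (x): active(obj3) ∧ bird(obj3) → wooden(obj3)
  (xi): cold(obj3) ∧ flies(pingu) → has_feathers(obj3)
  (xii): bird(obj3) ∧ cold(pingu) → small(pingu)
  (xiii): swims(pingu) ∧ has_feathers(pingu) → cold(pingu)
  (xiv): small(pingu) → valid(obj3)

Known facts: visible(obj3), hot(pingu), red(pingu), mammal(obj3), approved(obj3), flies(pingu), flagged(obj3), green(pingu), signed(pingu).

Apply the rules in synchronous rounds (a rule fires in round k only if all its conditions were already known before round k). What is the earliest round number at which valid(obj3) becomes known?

4

[1] (i) [flies(pingu) ∧ flagged(obj3) → locked(pingu)]; (vii) [approved(obj3) ∧ signed(pingu) → has_feathers(pingu)]; (viii) [mammal(obj3) ∧ red(pingu) → swims(pingu)]. ⇒ new: locked(pingu), has_feathers(pingu), swims(pingu).
[2] (v) [locked(pingu) ∧ red(pingu) → bird(obj3)]; (xiii) [swims(pingu) ∧ has_feathers(pingu) → cold(pingu)]. ⇒ new: bird(obj3), cold(pingu).
[3] (xii) [bird(obj3) ∧ cold(pingu) → small(pingu)]. ⇒ new: small(pingu).
[4] (xiv) [small(pingu) → valid(obj3)]. ⇒ new: valid(obj3).
valid(obj3) first appears in round 4.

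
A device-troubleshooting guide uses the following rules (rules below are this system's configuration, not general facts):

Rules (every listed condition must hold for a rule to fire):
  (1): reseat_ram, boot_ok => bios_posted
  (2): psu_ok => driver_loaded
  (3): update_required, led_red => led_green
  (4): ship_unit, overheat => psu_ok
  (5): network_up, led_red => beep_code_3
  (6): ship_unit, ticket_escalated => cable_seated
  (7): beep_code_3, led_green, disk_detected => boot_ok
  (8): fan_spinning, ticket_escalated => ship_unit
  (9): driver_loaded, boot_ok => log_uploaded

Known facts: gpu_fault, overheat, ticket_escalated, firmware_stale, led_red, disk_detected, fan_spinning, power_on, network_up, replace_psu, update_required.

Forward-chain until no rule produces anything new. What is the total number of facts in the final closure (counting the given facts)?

19

Round 1: (3) [update_required, led_red => led_green]; (5) [network_up, led_red => beep_code_3]; (8) [fan_spinning, ticket_escalated => ship_unit]. New: led_green, beep_code_3, ship_unit.
Round 2: (4) [ship_unit, overheat => psu_ok]; (6) [ship_unit, ticket_escalated => cable_seated]; (7) [beep_code_3, led_green, disk_detected => boot_ok]. New: psu_ok, cable_seated, boot_ok.
Round 3: (2) [psu_ok => driver_loaded]. New: driver_loaded.
Round 4: (9) [driver_loaded, boot_ok => log_uploaded]. New: log_uploaded.
Closure: {beep_code_3, boot_ok, cable_seated, disk_detected, driver_loaded, fan_spinning, firmware_stale, gpu_fault, led_green, led_red, log_uploaded, network_up, overheat, power_on, psu_ok, replace_psu, ship_unit, ticket_escalated, update_required} — 19 facts.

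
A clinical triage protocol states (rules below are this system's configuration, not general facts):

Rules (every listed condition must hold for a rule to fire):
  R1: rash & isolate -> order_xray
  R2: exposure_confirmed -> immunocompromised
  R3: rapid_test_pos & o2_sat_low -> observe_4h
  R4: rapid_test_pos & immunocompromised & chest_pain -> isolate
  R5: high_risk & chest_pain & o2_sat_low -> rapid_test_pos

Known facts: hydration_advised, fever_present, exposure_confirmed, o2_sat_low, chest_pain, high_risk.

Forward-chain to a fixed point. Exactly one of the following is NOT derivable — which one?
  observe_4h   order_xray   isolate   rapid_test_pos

Round 1: R2 [exposure_confirmed -> immunocompromised]; R5 [high_risk & chest_pain & o2_sat_low -> rapid_test_pos]. New: immunocompromised, rapid_test_pos.
Round 2: R3 [rapid_test_pos & o2_sat_low -> observe_4h]; R4 [rapid_test_pos & immunocompromised & chest_pain -> isolate]. New: observe_4h, isolate.
Derived: isolate (round 2), rapid_test_pos (round 1), observe_4h (round 2). order_xray never appears in any round.

order_xray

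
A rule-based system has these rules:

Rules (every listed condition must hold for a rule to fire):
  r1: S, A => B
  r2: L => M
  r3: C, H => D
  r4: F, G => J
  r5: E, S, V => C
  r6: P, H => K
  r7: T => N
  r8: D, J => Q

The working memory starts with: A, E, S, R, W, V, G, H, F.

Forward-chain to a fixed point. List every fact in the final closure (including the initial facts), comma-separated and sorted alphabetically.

A, B, C, D, E, F, G, H, J, Q, R, S, V, W

[1] r1 [S, A => B]; r4 [F, G => J]; r5 [E, S, V => C]. ⇒ new: B, J, C.
[2] r3 [C, H => D]. ⇒ new: D.
[3] r8 [D, J => Q]. ⇒ new: Q.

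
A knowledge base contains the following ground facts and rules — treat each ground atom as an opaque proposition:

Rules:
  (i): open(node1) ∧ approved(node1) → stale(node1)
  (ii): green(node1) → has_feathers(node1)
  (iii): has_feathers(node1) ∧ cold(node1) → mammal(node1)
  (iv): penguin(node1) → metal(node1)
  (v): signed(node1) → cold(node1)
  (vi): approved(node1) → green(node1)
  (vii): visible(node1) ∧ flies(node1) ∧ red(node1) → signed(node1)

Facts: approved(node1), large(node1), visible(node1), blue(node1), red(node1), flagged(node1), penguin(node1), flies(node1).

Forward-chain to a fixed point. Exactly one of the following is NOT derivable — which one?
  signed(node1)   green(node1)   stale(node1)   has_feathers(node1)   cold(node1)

stale(node1)

[1] (iv) [penguin(node1) → metal(node1)]; (vi) [approved(node1) → green(node1)]; (vii) [visible(node1) ∧ flies(node1) ∧ red(node1) → signed(node1)]. ⇒ new: metal(node1), green(node1), signed(node1).
[2] (ii) [green(node1) → has_feathers(node1)]; (v) [signed(node1) → cold(node1)]. ⇒ new: has_feathers(node1), cold(node1).
[3] (iii) [has_feathers(node1) ∧ cold(node1) → mammal(node1)]. ⇒ new: mammal(node1).
Derived: has_feathers(node1) (round 2), signed(node1) (round 1), cold(node1) (round 2), green(node1) (round 1). stale(node1) never appears in any round.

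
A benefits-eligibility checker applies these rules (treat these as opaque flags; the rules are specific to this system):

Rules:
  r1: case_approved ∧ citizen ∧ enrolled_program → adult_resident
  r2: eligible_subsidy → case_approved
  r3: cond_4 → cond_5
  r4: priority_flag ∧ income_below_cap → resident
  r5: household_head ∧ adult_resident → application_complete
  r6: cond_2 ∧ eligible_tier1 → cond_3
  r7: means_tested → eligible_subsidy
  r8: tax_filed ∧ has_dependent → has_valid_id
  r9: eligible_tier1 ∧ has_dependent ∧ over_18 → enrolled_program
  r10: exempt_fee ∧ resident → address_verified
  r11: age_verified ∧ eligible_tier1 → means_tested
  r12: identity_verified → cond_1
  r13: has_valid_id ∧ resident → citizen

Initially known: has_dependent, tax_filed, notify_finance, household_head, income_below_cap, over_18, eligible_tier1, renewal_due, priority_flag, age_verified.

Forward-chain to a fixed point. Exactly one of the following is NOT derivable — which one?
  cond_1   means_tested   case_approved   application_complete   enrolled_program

Round 1 — r4, r8, r9, r11, derive resident, has_valid_id, enrolled_program, means_tested.
Round 2 — r7, r13, derive eligible_subsidy, citizen.
Round 3 — r2, derive case_approved.
Round 4 — r1, derive adult_resident.
Round 5 — r5, derive application_complete.
Derived: application_complete (round 5), means_tested (round 1), case_approved (round 3), enrolled_program (round 1). cond_1 never appears in any round.

cond_1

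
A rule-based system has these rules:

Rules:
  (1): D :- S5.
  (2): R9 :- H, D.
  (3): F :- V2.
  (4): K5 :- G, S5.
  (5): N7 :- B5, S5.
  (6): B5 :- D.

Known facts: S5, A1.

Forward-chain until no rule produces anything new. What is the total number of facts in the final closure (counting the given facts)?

5

Round 1: (1) [D :- S5.]. Adds D.
Round 2: (6) [B5 :- D.]. Adds B5.
Round 3: (5) [N7 :- B5, S5.]. Adds N7.
Closure: {A1, B5, D, N7, S5} — 5 facts.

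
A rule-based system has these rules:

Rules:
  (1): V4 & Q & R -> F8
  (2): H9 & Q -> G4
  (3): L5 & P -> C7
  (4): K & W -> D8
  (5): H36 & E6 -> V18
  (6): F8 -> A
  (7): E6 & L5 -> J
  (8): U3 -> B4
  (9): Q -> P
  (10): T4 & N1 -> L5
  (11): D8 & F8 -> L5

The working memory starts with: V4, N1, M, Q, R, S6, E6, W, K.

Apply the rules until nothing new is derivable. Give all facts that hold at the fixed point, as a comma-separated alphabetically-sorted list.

A, C7, D8, E6, F8, J, K, L5, M, N1, P, Q, R, S6, V4, W

Round 1: (1) [V4 & Q & R -> F8]; (4) [K & W -> D8]; (9) [Q -> P]. Adds F8, D8, P.
Round 2: (6) [F8 -> A]; (11) [D8 & F8 -> L5]. Adds A, L5.
Round 3: (3) [L5 & P -> C7]; (7) [E6 & L5 -> J]. Adds C7, J.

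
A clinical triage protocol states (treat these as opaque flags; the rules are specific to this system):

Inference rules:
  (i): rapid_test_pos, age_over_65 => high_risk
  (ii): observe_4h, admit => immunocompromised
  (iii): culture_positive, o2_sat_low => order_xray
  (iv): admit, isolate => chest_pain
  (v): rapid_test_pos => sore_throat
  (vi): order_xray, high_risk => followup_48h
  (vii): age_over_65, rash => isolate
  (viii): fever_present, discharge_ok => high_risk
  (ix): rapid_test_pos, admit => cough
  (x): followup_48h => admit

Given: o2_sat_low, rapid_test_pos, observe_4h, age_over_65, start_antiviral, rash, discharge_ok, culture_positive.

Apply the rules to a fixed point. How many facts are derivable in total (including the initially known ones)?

17

Round 1 fires (i), (iii), (v), (vii), giving high_risk, order_xray, sore_throat, isolate.
Round 2 fires (vi), giving followup_48h.
Round 3 fires (x), giving admit.
Round 4 fires (ii), (iv), (ix), giving immunocompromised, chest_pain, cough.
Closure: {admit, age_over_65, chest_pain, cough, culture_positive, discharge_ok, followup_48h, high_risk, immunocompromised, isolate, o2_sat_low, observe_4h, order_xray, rapid_test_pos, rash, sore_throat, start_antiviral} — 17 facts.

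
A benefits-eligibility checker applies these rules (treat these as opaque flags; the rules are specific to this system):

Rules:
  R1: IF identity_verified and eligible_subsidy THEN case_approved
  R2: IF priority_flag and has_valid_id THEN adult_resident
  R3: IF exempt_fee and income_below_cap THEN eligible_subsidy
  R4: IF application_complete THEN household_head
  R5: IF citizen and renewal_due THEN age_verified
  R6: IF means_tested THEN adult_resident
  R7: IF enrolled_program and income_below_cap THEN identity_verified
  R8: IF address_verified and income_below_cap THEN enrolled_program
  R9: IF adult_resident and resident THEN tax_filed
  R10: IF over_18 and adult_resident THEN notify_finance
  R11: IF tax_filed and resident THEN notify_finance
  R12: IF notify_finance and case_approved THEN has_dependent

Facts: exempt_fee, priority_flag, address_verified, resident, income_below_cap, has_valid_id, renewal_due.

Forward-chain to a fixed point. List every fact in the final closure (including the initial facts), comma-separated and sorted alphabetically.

Round 1 fires R2, R3, R8, giving adult_resident, eligible_subsidy, enrolled_program.
Round 2 fires R7, R9, giving identity_verified, tax_filed.
Round 3 fires R1, R11, giving case_approved, notify_finance.
Round 4 fires R12, giving has_dependent.

address_verified, adult_resident, case_approved, eligible_subsidy, enrolled_program, exempt_fee, has_dependent, has_valid_id, identity_verified, income_below_cap, notify_finance, priority_flag, renewal_due, resident, tax_filed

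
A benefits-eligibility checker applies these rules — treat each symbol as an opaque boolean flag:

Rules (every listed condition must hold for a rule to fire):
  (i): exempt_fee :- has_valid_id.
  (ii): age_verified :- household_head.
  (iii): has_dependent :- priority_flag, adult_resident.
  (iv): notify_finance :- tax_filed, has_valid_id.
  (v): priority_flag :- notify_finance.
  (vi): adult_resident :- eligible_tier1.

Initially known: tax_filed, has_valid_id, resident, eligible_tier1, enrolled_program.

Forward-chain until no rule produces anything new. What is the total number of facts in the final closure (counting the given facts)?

Round 1 fires (i), (iv), (vi), giving exempt_fee, notify_finance, adult_resident.
Round 2 fires (v), giving priority_flag.
Round 3 fires (iii), giving has_dependent.
Closure: {adult_resident, eligible_tier1, enrolled_program, exempt_fee, has_dependent, has_valid_id, notify_finance, priority_flag, resident, tax_filed} — 10 facts.

10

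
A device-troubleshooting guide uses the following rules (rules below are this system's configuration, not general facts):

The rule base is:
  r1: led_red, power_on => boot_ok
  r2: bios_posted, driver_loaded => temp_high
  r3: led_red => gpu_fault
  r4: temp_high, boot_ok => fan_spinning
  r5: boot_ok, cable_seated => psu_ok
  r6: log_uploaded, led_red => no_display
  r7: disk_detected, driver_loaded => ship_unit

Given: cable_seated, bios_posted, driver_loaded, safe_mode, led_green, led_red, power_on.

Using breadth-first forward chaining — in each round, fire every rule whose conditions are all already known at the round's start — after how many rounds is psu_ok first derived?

Round 1 fires r1, r2, r3, giving boot_ok, temp_high, gpu_fault.
Round 2 fires r4, r5, giving fan_spinning, psu_ok.
psu_ok first appears in round 2.

2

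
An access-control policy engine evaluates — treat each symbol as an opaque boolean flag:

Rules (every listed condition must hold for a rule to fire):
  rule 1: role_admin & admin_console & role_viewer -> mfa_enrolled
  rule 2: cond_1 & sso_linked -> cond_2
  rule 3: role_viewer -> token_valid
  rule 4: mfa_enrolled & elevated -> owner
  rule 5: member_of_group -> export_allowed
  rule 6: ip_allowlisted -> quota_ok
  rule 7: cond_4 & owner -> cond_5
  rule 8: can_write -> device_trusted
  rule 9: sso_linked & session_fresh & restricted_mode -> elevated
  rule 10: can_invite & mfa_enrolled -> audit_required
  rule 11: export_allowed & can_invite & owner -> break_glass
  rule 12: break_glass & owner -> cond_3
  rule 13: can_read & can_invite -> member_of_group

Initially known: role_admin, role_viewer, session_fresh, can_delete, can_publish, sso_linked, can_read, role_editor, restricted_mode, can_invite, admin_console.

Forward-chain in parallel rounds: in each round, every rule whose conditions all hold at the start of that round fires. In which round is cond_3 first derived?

4

Round 1 — rule 1, rule 3, rule 9, rule 13, derive mfa_enrolled, token_valid, elevated, member_of_group.
Round 2 — rule 4, rule 5, rule 10, derive owner, export_allowed, audit_required.
Round 3 — rule 11, derive break_glass.
Round 4 — rule 12, derive cond_3.
cond_3 first appears in round 4.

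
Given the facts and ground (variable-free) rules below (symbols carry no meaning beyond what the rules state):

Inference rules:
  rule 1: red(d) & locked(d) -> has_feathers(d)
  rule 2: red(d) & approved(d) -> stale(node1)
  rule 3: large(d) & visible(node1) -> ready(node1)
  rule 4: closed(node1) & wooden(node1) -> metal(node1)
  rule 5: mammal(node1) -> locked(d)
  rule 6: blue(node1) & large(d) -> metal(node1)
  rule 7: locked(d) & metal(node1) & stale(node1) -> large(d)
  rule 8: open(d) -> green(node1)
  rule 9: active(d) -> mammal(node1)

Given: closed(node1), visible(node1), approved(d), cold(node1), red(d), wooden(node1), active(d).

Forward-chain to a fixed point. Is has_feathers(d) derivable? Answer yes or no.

yes

Round 1 — rule 2, rule 4, rule 9, derive stale(node1), metal(node1), mammal(node1).
Round 2 — rule 5, derive locked(d).
Round 3 — rule 1, rule 7, derive has_feathers(d), large(d).
Round 4 — rule 3, derive ready(node1).
has_feathers(d) appears in round 3, so it is derivable.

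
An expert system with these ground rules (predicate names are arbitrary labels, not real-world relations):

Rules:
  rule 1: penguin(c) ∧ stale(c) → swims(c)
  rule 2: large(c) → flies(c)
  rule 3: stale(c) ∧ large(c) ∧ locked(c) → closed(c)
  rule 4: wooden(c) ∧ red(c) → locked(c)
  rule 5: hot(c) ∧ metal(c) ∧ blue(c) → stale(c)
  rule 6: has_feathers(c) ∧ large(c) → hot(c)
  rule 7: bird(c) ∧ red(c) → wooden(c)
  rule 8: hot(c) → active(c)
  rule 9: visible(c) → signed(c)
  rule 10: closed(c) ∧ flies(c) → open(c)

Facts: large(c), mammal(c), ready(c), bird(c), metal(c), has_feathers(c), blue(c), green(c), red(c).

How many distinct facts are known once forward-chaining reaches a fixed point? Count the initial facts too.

17

[1] rule 2 [large(c) → flies(c)]; rule 6 [has_feathers(c) ∧ large(c) → hot(c)]; rule 7 [bird(c) ∧ red(c) → wooden(c)]. ⇒ new: flies(c), hot(c), wooden(c).
[2] rule 4 [wooden(c) ∧ red(c) → locked(c)]; rule 5 [hot(c) ∧ metal(c) ∧ blue(c) → stale(c)]; rule 8 [hot(c) → active(c)]. ⇒ new: locked(c), stale(c), active(c).
[3] rule 3 [stale(c) ∧ large(c) ∧ locked(c) → closed(c)]. ⇒ new: closed(c).
[4] rule 10 [closed(c) ∧ flies(c) → open(c)]. ⇒ new: open(c).
Closure: {active(c), bird(c), blue(c), closed(c), flies(c), green(c), has_feathers(c), hot(c), large(c), locked(c), mammal(c), metal(c), open(c), ready(c), red(c), stale(c), wooden(c)} — 17 facts.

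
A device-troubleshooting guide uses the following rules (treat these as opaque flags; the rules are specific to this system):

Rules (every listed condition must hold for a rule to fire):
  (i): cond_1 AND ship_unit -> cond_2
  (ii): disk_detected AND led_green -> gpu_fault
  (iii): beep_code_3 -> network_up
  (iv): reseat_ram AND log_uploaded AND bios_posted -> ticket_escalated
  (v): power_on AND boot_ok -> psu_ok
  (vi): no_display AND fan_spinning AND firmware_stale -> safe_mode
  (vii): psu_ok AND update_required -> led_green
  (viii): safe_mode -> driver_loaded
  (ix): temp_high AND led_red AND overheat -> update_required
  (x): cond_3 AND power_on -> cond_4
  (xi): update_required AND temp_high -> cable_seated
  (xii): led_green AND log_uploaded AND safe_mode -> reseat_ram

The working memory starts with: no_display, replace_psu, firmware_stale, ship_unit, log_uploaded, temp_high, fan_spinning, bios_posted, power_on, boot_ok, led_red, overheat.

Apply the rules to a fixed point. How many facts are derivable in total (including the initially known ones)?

20

Round 1 — (v), (vi), (ix), derive psu_ok, safe_mode, update_required.
Round 2 — (vii), (viii), (xi), derive led_green, driver_loaded, cable_seated.
Round 3 — (xii), derive reseat_ram.
Round 4 — (iv), derive ticket_escalated.
Closure: {bios_posted, boot_ok, cable_seated, driver_loaded, fan_spinning, firmware_stale, led_green, led_red, log_uploaded, no_display, overheat, power_on, psu_ok, replace_psu, reseat_ram, safe_mode, ship_unit, temp_high, ticket_escalated, update_required} — 20 facts.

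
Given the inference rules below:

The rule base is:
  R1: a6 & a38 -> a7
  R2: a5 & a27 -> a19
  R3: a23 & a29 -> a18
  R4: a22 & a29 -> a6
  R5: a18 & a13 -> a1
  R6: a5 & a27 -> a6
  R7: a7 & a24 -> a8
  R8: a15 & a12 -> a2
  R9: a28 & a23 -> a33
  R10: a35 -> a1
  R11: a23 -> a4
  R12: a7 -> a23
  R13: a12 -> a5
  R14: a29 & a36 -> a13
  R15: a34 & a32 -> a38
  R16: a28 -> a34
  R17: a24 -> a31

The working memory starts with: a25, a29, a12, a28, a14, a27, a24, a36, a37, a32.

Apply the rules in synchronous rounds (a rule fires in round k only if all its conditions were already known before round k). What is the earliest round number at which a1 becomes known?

Round 1: R13 [a12 -> a5]; R14 [a29 & a36 -> a13]; R16 [a28 -> a34]; R17 [a24 -> a31]. New: a5, a13, a34, a31.
Round 2: R2 [a5 & a27 -> a19]; R6 [a5 & a27 -> a6]; R15 [a34 & a32 -> a38]. New: a19, a6, a38.
Round 3: R1 [a6 & a38 -> a7]. New: a7.
Round 4: R7 [a7 & a24 -> a8]; R12 [a7 -> a23]. New: a8, a23.
Round 5: R3 [a23 & a29 -> a18]; R9 [a28 & a23 -> a33]; R11 [a23 -> a4]. New: a18, a33, a4.
Round 6: R5 [a18 & a13 -> a1]. New: a1.
a1 first appears in round 6.

6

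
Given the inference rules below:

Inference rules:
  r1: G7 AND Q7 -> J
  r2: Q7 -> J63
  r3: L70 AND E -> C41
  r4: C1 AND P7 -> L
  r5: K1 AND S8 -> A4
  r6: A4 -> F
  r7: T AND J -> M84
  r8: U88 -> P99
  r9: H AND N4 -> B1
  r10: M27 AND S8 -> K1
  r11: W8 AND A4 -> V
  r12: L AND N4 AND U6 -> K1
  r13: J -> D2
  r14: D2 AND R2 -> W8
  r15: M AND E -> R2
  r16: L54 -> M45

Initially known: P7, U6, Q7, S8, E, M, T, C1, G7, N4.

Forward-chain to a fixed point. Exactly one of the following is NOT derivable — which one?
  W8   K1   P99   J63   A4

Round 1: r1 [G7 AND Q7 -> J]; r2 [Q7 -> J63]; r4 [C1 AND P7 -> L]; r15 [M AND E -> R2]. Adds J, J63, L, R2.
Round 2: r7 [T AND J -> M84]; r12 [L AND N4 AND U6 -> K1]; r13 [J -> D2]. Adds M84, K1, D2.
Round 3: r5 [K1 AND S8 -> A4]; r14 [D2 AND R2 -> W8]. Adds A4, W8.
Round 4: r6 [A4 -> F]; r11 [W8 AND A4 -> V]. Adds F, V.
Derived: J63 (round 1), K1 (round 2), A4 (round 3), W8 (round 3). P99 never appears in any round.

P99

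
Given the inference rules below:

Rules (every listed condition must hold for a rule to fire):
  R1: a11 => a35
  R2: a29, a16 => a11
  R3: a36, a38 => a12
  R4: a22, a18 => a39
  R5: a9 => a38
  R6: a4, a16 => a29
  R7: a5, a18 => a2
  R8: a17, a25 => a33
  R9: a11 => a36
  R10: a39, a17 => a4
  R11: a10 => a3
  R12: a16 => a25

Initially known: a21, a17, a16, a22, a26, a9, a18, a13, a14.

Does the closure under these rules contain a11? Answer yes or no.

[1] R4 [a22, a18 => a39]; R5 [a9 => a38]; R12 [a16 => a25]. ⇒ new: a39, a38, a25.
[2] R8 [a17, a25 => a33]; R10 [a39, a17 => a4]. ⇒ new: a33, a4.
[3] R6 [a4, a16 => a29]. ⇒ new: a29.
[4] R2 [a29, a16 => a11]. ⇒ new: a11.
[5] R1 [a11 => a35]; R9 [a11 => a36]. ⇒ new: a35, a36.
[6] R3 [a36, a38 => a12]. ⇒ new: a12.
a11 appears in round 4, so it is derivable.

yes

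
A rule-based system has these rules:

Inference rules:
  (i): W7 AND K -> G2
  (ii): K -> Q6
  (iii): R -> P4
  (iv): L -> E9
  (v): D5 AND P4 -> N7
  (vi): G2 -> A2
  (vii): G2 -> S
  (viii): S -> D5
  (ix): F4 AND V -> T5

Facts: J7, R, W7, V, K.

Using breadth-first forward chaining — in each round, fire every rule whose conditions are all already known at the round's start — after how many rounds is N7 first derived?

[1] (i) [W7 AND K -> G2]; (ii) [K -> Q6]; (iii) [R -> P4]. ⇒ new: G2, Q6, P4.
[2] (vi) [G2 -> A2]; (vii) [G2 -> S]. ⇒ new: A2, S.
[3] (viii) [S -> D5]. ⇒ new: D5.
[4] (v) [D5 AND P4 -> N7]. ⇒ new: N7.
N7 first appears in round 4.

4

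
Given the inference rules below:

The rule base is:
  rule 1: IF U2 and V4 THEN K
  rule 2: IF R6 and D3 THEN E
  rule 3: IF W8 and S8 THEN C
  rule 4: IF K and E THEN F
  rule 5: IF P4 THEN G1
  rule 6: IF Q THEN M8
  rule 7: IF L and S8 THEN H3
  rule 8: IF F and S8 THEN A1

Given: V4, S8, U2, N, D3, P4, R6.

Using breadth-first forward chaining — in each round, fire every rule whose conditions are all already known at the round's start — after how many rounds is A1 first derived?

3

[1] rule 1 [IF U2 and V4 THEN K]; rule 2 [IF R6 and D3 THEN E]; rule 5 [IF P4 THEN G1]. ⇒ new: K, E, G1.
[2] rule 4 [IF K and E THEN F]. ⇒ new: F.
[3] rule 8 [IF F and S8 THEN A1]. ⇒ new: A1.
A1 first appears in round 3.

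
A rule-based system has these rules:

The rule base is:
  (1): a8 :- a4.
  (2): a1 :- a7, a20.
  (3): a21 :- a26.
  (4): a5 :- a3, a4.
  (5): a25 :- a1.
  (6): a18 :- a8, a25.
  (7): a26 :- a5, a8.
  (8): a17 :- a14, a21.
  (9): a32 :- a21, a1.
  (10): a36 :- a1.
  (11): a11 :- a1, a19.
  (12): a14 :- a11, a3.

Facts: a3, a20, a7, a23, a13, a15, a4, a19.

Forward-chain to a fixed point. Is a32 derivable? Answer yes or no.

Round 1: (1) [a8 :- a4.]; (2) [a1 :- a7, a20.]; (4) [a5 :- a3, a4.]. Adds a8, a1, a5.
Round 2: (5) [a25 :- a1.]; (7) [a26 :- a5, a8.]; (10) [a36 :- a1.]; (11) [a11 :- a1, a19.]. Adds a25, a26, a36, a11.
Round 3: (3) [a21 :- a26.]; (6) [a18 :- a8, a25.]; (12) [a14 :- a11, a3.]. Adds a21, a18, a14.
Round 4: (8) [a17 :- a14, a21.]; (9) [a32 :- a21, a1.]. Adds a17, a32.
a32 appears in round 4, so it is derivable.

yes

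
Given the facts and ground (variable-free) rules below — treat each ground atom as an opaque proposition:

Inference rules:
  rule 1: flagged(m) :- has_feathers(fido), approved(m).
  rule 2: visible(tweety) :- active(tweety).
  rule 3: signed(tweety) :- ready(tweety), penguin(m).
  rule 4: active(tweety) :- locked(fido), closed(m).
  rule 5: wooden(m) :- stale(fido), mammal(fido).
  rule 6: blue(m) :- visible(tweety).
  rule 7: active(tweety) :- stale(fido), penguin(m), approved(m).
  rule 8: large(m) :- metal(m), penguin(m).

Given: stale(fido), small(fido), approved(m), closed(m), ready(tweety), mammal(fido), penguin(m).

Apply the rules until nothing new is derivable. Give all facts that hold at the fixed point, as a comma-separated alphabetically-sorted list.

Round 1 fires rule 3, rule 5, rule 7, giving signed(tweety), wooden(m), active(tweety).
Round 2 fires rule 2, giving visible(tweety).
Round 3 fires rule 6, giving blue(m).

active(tweety), approved(m), blue(m), closed(m), mammal(fido), penguin(m), ready(tweety), signed(tweety), small(fido), stale(fido), visible(tweety), wooden(m)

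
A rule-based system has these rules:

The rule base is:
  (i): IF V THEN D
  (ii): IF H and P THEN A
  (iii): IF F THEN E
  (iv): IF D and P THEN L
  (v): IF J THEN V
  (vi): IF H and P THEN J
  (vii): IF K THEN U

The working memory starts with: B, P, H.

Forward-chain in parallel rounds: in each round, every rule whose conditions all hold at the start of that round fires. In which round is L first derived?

4

Round 1: (ii) [IF H and P THEN A]; (vi) [IF H and P THEN J]. Adds A, J.
Round 2: (v) [IF J THEN V]. Adds V.
Round 3: (i) [IF V THEN D]. Adds D.
Round 4: (iv) [IF D and P THEN L]. Adds L.
L first appears in round 4.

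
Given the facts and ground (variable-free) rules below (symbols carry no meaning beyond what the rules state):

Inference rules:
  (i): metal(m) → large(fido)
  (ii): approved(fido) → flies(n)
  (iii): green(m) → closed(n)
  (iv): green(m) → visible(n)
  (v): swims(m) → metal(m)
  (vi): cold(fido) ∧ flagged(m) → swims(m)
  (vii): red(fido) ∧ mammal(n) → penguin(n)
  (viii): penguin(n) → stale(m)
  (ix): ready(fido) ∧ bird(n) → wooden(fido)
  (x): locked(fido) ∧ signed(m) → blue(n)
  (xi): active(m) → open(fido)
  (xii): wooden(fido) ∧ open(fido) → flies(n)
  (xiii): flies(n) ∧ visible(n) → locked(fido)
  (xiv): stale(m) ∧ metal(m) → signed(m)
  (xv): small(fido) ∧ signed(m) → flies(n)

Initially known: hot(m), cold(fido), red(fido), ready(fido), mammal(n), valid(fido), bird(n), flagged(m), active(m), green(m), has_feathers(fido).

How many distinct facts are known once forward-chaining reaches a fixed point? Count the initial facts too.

24

Round 1: (iii) [green(m) → closed(n)]; (iv) [green(m) → visible(n)]; (vi) [cold(fido) ∧ flagged(m) → swims(m)]; (vii) [red(fido) ∧ mammal(n) → penguin(n)]; (ix) [ready(fido) ∧ bird(n) → wooden(fido)]; (xi) [active(m) → open(fido)]. New: closed(n), visible(n), swims(m), penguin(n), wooden(fido), open(fido).
Round 2: (v) [swims(m) → metal(m)]; (viii) [penguin(n) → stale(m)]; (xii) [wooden(fido) ∧ open(fido) → flies(n)]. New: metal(m), stale(m), flies(n).
Round 3: (i) [metal(m) → large(fido)]; (xiii) [flies(n) ∧ visible(n) → locked(fido)]; (xiv) [stale(m) ∧ metal(m) → signed(m)]. New: large(fido), locked(fido), signed(m).
Round 4: (x) [locked(fido) ∧ signed(m) → blue(n)]. New: blue(n).
Closure: {active(m), bird(n), blue(n), closed(n), cold(fido), flagged(m), flies(n), green(m), has_feathers(fido), hot(m), large(fido), locked(fido), mammal(n), metal(m), open(fido), penguin(n), ready(fido), red(fido), signed(m), stale(m), swims(m), valid(fido), visible(n), wooden(fido)} — 24 facts.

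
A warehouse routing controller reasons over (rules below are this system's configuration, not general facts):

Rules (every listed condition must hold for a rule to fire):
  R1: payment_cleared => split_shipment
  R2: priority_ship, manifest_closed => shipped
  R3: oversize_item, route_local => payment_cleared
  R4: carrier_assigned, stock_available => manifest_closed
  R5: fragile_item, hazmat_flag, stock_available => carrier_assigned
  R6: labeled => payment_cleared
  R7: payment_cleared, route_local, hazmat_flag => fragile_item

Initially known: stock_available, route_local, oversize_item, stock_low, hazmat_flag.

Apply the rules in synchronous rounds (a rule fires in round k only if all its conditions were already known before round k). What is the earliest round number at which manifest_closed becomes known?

[1] R3 [oversize_item, route_local => payment_cleared]. ⇒ new: payment_cleared.
[2] R1 [payment_cleared => split_shipment]; R7 [payment_cleared, route_local, hazmat_flag => fragile_item]. ⇒ new: split_shipment, fragile_item.
[3] R5 [fragile_item, hazmat_flag, stock_available => carrier_assigned]. ⇒ new: carrier_assigned.
[4] R4 [carrier_assigned, stock_available => manifest_closed]. ⇒ new: manifest_closed.
manifest_closed first appears in round 4.

4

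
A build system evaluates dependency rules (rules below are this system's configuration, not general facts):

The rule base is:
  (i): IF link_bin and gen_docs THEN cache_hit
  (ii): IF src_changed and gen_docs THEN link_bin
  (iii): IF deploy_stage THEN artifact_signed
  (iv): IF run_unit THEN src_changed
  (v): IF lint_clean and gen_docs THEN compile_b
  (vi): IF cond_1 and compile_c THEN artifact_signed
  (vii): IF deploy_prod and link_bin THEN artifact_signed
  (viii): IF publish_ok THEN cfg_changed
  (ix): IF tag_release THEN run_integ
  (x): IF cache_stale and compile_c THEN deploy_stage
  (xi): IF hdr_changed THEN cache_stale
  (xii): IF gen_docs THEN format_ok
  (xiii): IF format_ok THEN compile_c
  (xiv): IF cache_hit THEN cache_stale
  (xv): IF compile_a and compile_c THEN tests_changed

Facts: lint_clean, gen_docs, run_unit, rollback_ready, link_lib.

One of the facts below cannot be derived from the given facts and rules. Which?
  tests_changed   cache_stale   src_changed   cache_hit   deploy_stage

Round 1: (iv) [IF run_unit THEN src_changed]; (v) [IF lint_clean and gen_docs THEN compile_b]; (xii) [IF gen_docs THEN format_ok]. New: src_changed, compile_b, format_ok.
Round 2: (ii) [IF src_changed and gen_docs THEN link_bin]; (xiii) [IF format_ok THEN compile_c]. New: link_bin, compile_c.
Round 3: (i) [IF link_bin and gen_docs THEN cache_hit]. New: cache_hit.
Round 4: (xiv) [IF cache_hit THEN cache_stale]. New: cache_stale.
Round 5: (x) [IF cache_stale and compile_c THEN deploy_stage]. New: deploy_stage.
Round 6: (iii) [IF deploy_stage THEN artifact_signed]. New: artifact_signed.
Derived: cache_stale (round 4), src_changed (round 1), deploy_stage (round 5), cache_hit (round 3). tests_changed never appears in any round.

tests_changed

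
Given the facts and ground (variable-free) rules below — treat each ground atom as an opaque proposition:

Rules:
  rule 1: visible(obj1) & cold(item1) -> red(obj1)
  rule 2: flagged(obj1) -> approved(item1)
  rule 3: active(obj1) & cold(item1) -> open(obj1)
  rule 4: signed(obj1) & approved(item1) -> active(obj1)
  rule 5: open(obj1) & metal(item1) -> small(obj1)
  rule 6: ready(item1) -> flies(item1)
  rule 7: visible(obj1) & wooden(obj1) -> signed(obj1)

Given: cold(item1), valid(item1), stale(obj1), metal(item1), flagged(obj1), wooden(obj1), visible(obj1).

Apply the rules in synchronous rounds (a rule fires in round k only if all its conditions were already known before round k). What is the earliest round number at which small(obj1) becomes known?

4

Round 1 fires rule 1, rule 2, rule 7, giving red(obj1), approved(item1), signed(obj1).
Round 2 fires rule 4, giving active(obj1).
Round 3 fires rule 3, giving open(obj1).
Round 4 fires rule 5, giving small(obj1).
small(obj1) first appears in round 4.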